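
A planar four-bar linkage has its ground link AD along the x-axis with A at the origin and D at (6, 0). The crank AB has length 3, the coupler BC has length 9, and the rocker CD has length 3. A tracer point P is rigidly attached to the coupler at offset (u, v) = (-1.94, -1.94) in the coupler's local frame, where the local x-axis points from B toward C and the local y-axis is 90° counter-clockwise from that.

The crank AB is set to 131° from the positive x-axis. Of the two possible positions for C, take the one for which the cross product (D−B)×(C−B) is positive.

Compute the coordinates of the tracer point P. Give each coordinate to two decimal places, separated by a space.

A=(0,0), D=(6.00,0)
B = A + 3.00·(cos131°, sin131°) = (-1.9682, 2.2641)
|BD| = 8.2836
circle(B,9.00) ∩ circle(D,3.00): a=8.4877, h=2.9930
  candidates: C₊=(7.0144,2.8233) cross=24.793; C₋=(5.3783,-2.9349) cross=-24.793
  mode + wants cross > 0 → take C=(7.0144,2.8233) (cross=24.793)
ex = (C−B)/|BC| = (0.9981,0.0621); ey = (-0.0621,0.9981)
P = B + -1.94·ex + -1.94·ey = (-3.7839,0.2073)

-3.78 0.21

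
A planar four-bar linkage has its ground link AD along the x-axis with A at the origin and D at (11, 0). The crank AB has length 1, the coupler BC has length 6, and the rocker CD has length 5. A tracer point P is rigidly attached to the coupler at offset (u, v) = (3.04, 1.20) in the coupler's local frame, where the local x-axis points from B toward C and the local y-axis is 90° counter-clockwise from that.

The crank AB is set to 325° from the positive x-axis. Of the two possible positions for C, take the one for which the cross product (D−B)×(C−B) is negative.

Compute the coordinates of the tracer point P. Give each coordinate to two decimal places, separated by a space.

A=(0,0), D=(11.00,0)
B = A + 1.00·(cos325°, sin325°) = (0.8192, -0.5736)
|BD| = 10.1970
circle(B,6.00) ∩ circle(D,5.00): a=5.6379, h=2.0529
  candidates: C₊=(6.3326,1.7932) cross=20.933; C₋=(6.5636,-2.3061) cross=-20.933
  mode - wants cross < 0 → take C=(6.5636,-2.3061) (cross=-20.933)
ex = (C−B)/|BC| = (0.9574,-0.2888); ey = (0.2888,0.9574)
P = B + 3.04·ex + 1.20·ey = (4.0762,-0.3025)

4.08 -0.30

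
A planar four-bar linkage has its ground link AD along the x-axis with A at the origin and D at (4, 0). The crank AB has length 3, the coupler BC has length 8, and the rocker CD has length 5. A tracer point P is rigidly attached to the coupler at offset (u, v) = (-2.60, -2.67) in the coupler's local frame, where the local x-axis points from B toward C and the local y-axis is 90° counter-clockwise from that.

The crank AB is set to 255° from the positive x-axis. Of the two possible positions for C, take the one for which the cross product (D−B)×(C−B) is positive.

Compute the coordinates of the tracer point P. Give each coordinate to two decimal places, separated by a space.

A=(0,0), D=(4.00,0)
B = A + 3.00·(cos255°, sin255°) = (-0.7765, -2.8978)
|BD| = 5.5867
circle(B,8.00) ∩ circle(D,5.00): a=6.2838, h=4.9512
  candidates: C₊=(2.0278,4.5946) cross=27.661; C₋=(7.1641,-3.8715) cross=-27.661
  mode + wants cross > 0 → take C=(2.0278,4.5946) (cross=27.661)
ex = (C−B)/|BC| = (0.3505,0.9365); ey = (-0.9365,0.3505)
P = B + -2.60·ex + -2.67·ey = (0.8127,-6.2687)

0.81 -6.27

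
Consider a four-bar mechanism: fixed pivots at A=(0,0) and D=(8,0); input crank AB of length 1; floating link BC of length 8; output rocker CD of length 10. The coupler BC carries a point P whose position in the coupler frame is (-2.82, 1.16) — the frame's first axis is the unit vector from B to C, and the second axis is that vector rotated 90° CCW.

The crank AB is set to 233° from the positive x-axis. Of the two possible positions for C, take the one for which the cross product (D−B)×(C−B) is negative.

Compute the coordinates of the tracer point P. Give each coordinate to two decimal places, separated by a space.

A=(0,0), D=(8.00,0)
B = A + 1.00·(cos233°, sin233°) = (-0.6018, -0.7986)
|BD| = 8.6388
circle(B,8.00) ∩ circle(D,10.00): a=2.2358, h=7.6812
  candidates: C₊=(0.9143,7.0564) cross=66.357; C₋=(2.3345,-8.2403) cross=-66.357
  mode - wants cross < 0 → take C=(2.3345,-8.2403) (cross=-66.357)
ex = (C−B)/|BC| = (0.3670,-0.9302); ey = (0.9302,0.3670)
P = B + -2.82·ex + 1.16·ey = (-0.5578,2.2503)

-0.56 2.25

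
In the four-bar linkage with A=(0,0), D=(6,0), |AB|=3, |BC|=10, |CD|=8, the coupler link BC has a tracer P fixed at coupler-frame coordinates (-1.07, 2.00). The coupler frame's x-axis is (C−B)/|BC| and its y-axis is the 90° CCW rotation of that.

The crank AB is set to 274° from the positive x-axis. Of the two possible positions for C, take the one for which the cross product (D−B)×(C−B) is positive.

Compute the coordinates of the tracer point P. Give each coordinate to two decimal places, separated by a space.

A=(0,0), D=(6.00,0)
B = A + 3.00·(cos274°, sin274°) = (0.2093, -2.9927)
|BD| = 6.5183
circle(B,10.00) ∩ circle(D,8.00): a=6.0206, h=7.9845
  candidates: C₊=(1.8920,6.8647) cross=52.046; C₋=(9.2237,-7.3217) cross=-52.046
  mode + wants cross > 0 → take C=(1.8920,6.8647) (cross=52.046)
ex = (C−B)/|BC| = (0.1683,0.9857); ey = (-0.9857,0.1683)
P = B + -1.07·ex + 2.00·ey = (-1.9423,-3.7109)

-1.94 -3.71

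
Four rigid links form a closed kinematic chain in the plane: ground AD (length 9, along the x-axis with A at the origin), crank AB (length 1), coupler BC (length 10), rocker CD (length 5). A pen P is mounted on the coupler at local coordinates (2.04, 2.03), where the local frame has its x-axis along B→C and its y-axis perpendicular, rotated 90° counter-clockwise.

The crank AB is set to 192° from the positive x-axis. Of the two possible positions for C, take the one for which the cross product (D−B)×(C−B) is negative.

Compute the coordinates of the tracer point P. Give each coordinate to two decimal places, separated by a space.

A=(0,0), D=(9.00,0)
B = A + 1.00·(cos192°, sin192°) = (-0.9781, -0.2079)
|BD| = 9.9803
circle(B,10.00) ∩ circle(D,5.00): a=8.7476, h=4.8456
  candidates: C₊=(7.6666,4.8189) cross=48.361; C₋=(7.8685,-4.8703) cross=-48.361
  mode - wants cross < 0 → take C=(7.8685,-4.8703) (cross=-48.361)
ex = (C−B)/|BC| = (0.8847,-0.4662); ey = (0.4662,0.8847)
P = B + 2.04·ex + 2.03·ey = (1.7730,0.6368)

1.77 0.64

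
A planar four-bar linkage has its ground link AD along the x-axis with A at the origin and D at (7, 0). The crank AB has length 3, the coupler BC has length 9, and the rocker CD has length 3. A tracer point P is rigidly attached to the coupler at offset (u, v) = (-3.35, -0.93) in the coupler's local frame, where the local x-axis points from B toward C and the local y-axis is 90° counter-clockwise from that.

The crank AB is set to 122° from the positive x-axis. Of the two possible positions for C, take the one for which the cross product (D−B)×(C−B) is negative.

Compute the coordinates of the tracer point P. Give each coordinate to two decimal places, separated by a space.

-4.85 3.75

A=(0,0), D=(7.00,0)
B = A + 3.00·(cos122°, sin122°) = (-1.5898, 2.5441)
|BD| = 8.9586
circle(B,9.00) ∩ circle(D,3.00): a=8.4978, h=2.9644
  candidates: C₊=(7.4000,2.9732) cross=26.557; C₋=(5.7163,-2.7115) cross=-26.557
  mode - wants cross < 0 → take C=(5.7163,-2.7115) (cross=-26.557)
ex = (C−B)/|BC| = (0.8118,-0.5840); ey = (0.5840,0.8118)
P = B + -3.35·ex + -0.93·ey = (-4.8523,3.7454)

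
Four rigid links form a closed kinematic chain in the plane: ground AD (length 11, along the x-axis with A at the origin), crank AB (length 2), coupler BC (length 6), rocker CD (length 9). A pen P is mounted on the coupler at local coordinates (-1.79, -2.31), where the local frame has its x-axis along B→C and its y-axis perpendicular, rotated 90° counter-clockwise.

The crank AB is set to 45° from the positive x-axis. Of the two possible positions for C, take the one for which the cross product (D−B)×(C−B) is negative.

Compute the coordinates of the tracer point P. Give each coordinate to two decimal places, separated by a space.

A=(0,0), D=(11.00,0)
B = A + 2.00·(cos45°, sin45°) = (1.4142, 1.4142)
|BD| = 9.6895
circle(B,6.00) ∩ circle(D,9.00): a=2.5227, h=5.4439
  candidates: C₊=(4.7044,6.4316) cross=52.749; C₋=(3.1153,-4.3396) cross=-52.749
  mode - wants cross < 0 → take C=(3.1153,-4.3396) (cross=-52.749)
ex = (C−B)/|BC| = (0.2835,-0.9590); ey = (0.9590,0.2835)
P = B + -1.79·ex + -2.31·ey = (-1.3085,2.4758)

-1.31 2.48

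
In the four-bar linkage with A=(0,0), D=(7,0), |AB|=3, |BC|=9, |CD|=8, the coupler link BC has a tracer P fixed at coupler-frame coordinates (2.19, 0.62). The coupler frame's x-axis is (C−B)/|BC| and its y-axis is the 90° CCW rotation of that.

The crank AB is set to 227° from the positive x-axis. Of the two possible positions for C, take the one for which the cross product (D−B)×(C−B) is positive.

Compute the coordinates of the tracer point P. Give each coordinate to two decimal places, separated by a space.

A=(0,0), D=(7.00,0)
B = A + 3.00·(cos227°, sin227°) = (-2.0460, -2.1941)
|BD| = 9.3083
circle(B,9.00) ∩ circle(D,8.00): a=5.5673, h=7.0714
  candidates: C₊=(1.6976,5.9904) cross=65.823; C₋=(5.0313,-7.7540) cross=-65.823
  mode + wants cross > 0 → take C=(1.6976,5.9904) (cross=65.823)
ex = (C−B)/|BC| = (0.4160,0.9094); ey = (-0.9094,0.4160)
P = B + 2.19·ex + 0.62·ey = (-1.6989,0.0554)

-1.70 0.06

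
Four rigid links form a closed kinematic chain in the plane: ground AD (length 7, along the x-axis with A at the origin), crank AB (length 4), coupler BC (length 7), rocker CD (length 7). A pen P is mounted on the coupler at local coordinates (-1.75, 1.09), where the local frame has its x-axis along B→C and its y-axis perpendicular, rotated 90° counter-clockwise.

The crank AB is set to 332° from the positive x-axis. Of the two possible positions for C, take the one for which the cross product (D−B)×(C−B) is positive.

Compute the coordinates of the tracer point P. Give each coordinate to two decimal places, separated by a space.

2.83 -3.82

A=(0,0), D=(7.00,0)
B = A + 4.00·(cos332°, sin332°) = (3.5318, -1.8779)
|BD| = 3.9440
circle(B,7.00) ∩ circle(D,7.00): a=1.9720, h=6.7165
  candidates: C₊=(2.0679,4.9673) cross=26.490; C₋=(8.4639,-6.8452) cross=-26.490
  mode + wants cross > 0 → take C=(2.0679,4.9673) (cross=26.490)
ex = (C−B)/|BC| = (-0.2091,0.9779); ey = (-0.9779,-0.2091)
P = B + -1.75·ex + 1.09·ey = (2.8319,-3.8171)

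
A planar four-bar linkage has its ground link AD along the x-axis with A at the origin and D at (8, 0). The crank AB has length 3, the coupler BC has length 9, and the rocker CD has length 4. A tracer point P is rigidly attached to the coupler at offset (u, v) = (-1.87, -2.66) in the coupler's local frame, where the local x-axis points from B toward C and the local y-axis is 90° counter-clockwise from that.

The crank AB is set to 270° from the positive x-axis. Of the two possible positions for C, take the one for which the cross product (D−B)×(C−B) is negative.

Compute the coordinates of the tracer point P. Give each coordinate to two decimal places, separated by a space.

-2.12 -5.46

A=(0,0), D=(8.00,0)
B = A + 3.00·(cos270°, sin270°) = (-0.0000, -3.0000)
|BD| = 8.5440
circle(B,9.00) ∩ circle(D,4.00): a=8.0758, h=3.9725
  candidates: C₊=(6.1668,3.5552) cross=33.941; C₋=(8.9565,-3.8840) cross=-33.941
  mode - wants cross < 0 → take C=(8.9565,-3.8840) (cross=-33.941)
ex = (C−B)/|BC| = (0.9952,-0.0982); ey = (0.0982,0.9952)
P = B + -1.87·ex + -2.66·ey = (-2.1222,-5.4635)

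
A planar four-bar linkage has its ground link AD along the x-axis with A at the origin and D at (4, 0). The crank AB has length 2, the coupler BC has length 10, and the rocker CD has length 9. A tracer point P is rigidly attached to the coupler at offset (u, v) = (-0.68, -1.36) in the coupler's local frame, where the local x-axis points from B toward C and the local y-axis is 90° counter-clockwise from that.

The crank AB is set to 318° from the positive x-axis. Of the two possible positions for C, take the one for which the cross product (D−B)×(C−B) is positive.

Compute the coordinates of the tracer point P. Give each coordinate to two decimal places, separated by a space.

2.84 -2.03

A=(0,0), D=(4.00,0)
B = A + 2.00·(cos318°, sin318°) = (1.4863, -1.3383)
|BD| = 2.8478
circle(B,10.00) ∩ circle(D,9.00): a=4.7598, h=8.7945
  candidates: C₊=(1.5549,8.6615) cross=25.045; C₋=(9.8207,-6.8644) cross=-25.045
  mode + wants cross > 0 → take C=(1.5549,8.6615) (cross=25.045)
ex = (C−B)/|BC| = (0.0069,1.0000); ey = (-1.0000,0.0069)
P = B + -0.68·ex + -1.36·ey = (2.8416,-2.0276)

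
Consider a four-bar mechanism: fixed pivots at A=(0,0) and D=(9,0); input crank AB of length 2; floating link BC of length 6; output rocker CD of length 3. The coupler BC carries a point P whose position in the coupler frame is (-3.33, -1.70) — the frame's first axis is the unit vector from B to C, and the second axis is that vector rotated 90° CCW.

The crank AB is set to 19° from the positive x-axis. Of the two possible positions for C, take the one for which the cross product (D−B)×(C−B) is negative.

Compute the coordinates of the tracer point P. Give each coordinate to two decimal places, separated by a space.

A=(0,0), D=(9.00,0)
B = A + 2.00·(cos19°, sin19°) = (1.8910, 0.6511)
|BD| = 7.1387
circle(B,6.00) ∩ circle(D,3.00): a=5.4605, h=2.4866
  candidates: C₊=(7.5555,2.6294) cross=17.751; C₋=(7.1019,-2.3232) cross=-17.751
  mode - wants cross < 0 → take C=(7.1019,-2.3232) (cross=-17.751)
ex = (C−B)/|BC| = (0.8685,-0.4957); ey = (0.4957,0.8685)
P = B + -3.33·ex + -1.70·ey = (-1.8437,0.8255)

-1.84 0.83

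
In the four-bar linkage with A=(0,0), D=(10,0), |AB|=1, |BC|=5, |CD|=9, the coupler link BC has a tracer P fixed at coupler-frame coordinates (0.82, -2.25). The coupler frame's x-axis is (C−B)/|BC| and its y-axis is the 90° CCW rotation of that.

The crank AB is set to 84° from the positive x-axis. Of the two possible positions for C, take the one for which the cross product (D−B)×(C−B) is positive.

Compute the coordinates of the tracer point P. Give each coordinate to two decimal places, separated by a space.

2.45 0.53

A=(0,0), D=(10.00,0)
B = A + 1.00·(cos84°, sin84°) = (0.1045, 0.9945)
|BD| = 9.9453
circle(B,5.00) ∩ circle(D,9.00): a=2.1573, h=4.5107
  candidates: C₊=(2.7020,5.2669) cross=44.860; C₋=(1.7999,-3.7093) cross=-44.860
  mode + wants cross > 0 → take C=(2.7020,5.2669) (cross=44.860)
ex = (C−B)/|BC| = (0.5195,0.8545); ey = (-0.8545,0.5195)
P = B + 0.82·ex + -2.25·ey = (2.4531,0.5263)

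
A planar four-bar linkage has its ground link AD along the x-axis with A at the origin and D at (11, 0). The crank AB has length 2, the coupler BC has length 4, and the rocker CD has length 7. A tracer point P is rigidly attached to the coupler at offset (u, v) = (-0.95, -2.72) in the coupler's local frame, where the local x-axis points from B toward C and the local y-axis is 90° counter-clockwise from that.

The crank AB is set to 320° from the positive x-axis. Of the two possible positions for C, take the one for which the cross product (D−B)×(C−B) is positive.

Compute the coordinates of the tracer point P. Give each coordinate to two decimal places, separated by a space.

2.92 -3.81

A=(0,0), D=(11.00,0)
B = A + 2.00·(cos320°, sin320°) = (1.5321, -1.2856)
|BD| = 9.5548
circle(B,4.00) ∩ circle(D,7.00): a=3.0505, h=2.5873
  candidates: C₊=(4.2067,1.6887) cross=24.722; C₋=(4.9030,-3.4390) cross=-24.722
  mode + wants cross > 0 → take C=(4.2067,1.6887) (cross=24.722)
ex = (C−B)/|BC| = (0.6687,0.7436); ey = (-0.7436,0.6687)
P = B + -0.95·ex + -2.72·ey = (2.9194,-3.8107)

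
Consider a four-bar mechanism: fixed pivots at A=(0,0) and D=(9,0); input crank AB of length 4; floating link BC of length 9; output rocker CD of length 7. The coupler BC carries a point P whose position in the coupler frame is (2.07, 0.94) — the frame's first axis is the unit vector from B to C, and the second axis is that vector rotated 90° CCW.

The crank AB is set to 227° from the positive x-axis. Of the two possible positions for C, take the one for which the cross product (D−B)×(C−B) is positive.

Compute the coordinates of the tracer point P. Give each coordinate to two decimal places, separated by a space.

A=(0,0), D=(9.00,0)
B = A + 4.00·(cos227°, sin227°) = (-2.7280, -2.9254)
|BD| = 12.0873
circle(B,9.00) ∩ circle(D,7.00): a=7.3674, h=5.1693
  candidates: C₊=(3.1693,3.8733) cross=62.483; C₋=(5.6714,-6.1580) cross=-62.483
  mode + wants cross > 0 → take C=(3.1693,3.8733) (cross=62.483)
ex = (C−B)/|BC| = (0.6552,0.7554); ey = (-0.7554,0.6552)
P = B + 2.07·ex + 0.94·ey = (-2.0817,-0.7458)

-2.08 -0.75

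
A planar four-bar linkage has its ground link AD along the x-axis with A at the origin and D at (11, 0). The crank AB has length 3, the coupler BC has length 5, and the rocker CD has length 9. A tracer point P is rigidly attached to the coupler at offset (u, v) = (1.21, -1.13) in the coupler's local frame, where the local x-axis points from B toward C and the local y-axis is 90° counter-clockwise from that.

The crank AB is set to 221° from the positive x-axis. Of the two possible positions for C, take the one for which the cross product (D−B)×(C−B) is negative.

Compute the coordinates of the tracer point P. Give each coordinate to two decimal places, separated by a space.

-1.37 -3.36

A=(0,0), D=(11.00,0)
B = A + 3.00·(cos221°, sin221°) = (-2.2641, -1.9682)
|BD| = 13.4094
circle(B,5.00) ∩ circle(D,9.00): a=4.6166, h=1.9202
  candidates: C₊=(2.0206,0.6088) cross=25.749; C₋=(2.5843,-3.1900) cross=-25.749
  mode - wants cross < 0 → take C=(2.5843,-3.1900) (cross=-25.749)
ex = (C−B)/|BC| = (0.9697,-0.2444); ey = (0.2444,0.9697)
P = B + 1.21·ex + -1.13·ey = (-1.3669,-3.3596)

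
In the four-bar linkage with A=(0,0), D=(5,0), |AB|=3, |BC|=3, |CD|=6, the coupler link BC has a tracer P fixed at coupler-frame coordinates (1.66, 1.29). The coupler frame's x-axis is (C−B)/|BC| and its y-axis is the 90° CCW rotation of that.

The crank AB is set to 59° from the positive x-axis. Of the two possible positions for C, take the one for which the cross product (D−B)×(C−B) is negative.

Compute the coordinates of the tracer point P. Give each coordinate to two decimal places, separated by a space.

0.90 0.57

A=(0,0), D=(5.00,0)
B = A + 3.00·(cos59°, sin59°) = (1.5451, 2.5715)
|BD| = 4.3068
circle(B,3.00) ∩ circle(D,6.00): a=-0.9811, h=2.8350
  candidates: C₊=(2.4508,5.4315) cross=12.210; C₋=(-0.9347,0.8831) cross=-12.210
  mode - wants cross < 0 → take C=(-0.9347,0.8831) (cross=-12.210)
ex = (C−B)/|BC| = (-0.8266,-0.5628); ey = (0.5628,-0.8266)
P = B + 1.66·ex + 1.29·ey = (0.8990,0.5709)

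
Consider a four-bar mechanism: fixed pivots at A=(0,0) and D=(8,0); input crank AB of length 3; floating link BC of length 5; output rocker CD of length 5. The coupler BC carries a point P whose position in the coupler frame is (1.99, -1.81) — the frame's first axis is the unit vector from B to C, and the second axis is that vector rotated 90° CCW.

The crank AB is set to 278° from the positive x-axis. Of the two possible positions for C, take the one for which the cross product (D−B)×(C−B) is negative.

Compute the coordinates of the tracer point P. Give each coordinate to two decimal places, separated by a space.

A=(0,0), D=(8.00,0)
B = A + 3.00·(cos278°, sin278°) = (0.4175, -2.9708)
|BD| = 8.1437
circle(B,5.00) ∩ circle(D,5.00): a=4.0718, h=2.9017
  candidates: C₊=(3.1502,1.2164) cross=23.631; C₋=(5.2673,-4.1872) cross=-23.631
  mode - wants cross < 0 → take C=(5.2673,-4.1872) (cross=-23.631)
ex = (C−B)/|BC| = (0.9700,-0.2433); ey = (0.2433,0.9700)
P = B + 1.99·ex + -1.81·ey = (1.9074,-5.2105)

1.91 -5.21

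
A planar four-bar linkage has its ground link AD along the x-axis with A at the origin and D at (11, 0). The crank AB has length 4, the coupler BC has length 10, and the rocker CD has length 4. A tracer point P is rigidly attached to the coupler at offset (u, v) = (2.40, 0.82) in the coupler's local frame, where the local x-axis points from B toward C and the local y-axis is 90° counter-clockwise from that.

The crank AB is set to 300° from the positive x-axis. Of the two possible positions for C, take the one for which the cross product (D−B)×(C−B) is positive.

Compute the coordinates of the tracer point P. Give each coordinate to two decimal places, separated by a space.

A=(0,0), D=(11.00,0)
B = A + 4.00·(cos300°, sin300°) = (2.0000, -3.4641)
|BD| = 9.6437
circle(B,10.00) ∩ circle(D,4.00): a=9.1770, h=3.9727
  candidates: C₊=(9.1375,3.5399) cross=38.311; C₋=(11.9915,-3.8752) cross=-38.311
  mode + wants cross > 0 → take C=(9.1375,3.5399) (cross=38.311)
ex = (C−B)/|BC| = (0.7137,0.7004); ey = (-0.7004,0.7137)
P = B + 2.40·ex + 0.82·ey = (3.1387,-1.1979)

3.14 -1.20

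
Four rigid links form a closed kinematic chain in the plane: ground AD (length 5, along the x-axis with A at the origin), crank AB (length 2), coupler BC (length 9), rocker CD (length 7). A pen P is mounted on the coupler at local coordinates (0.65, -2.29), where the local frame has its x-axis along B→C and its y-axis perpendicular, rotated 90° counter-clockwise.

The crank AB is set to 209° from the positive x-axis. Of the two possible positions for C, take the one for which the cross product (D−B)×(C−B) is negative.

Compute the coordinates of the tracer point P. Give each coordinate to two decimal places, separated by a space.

-2.80 -3.11

A=(0,0), D=(5.00,0)
B = A + 2.00·(cos209°, sin209°) = (-1.7492, -0.9696)
|BD| = 6.8185
circle(B,9.00) ∩ circle(D,7.00): a=5.7558, h=6.9189
  candidates: C₊=(2.9642,6.6974) cross=47.176; C₋=(4.9320,-6.9997) cross=-47.176
  mode - wants cross < 0 → take C=(4.9320,-6.9997) (cross=-47.176)
ex = (C−B)/|BC| = (0.7424,-0.6700); ey = (0.6700,0.7424)
P = B + 0.65·ex + -2.29·ey = (-2.8010,-3.1051)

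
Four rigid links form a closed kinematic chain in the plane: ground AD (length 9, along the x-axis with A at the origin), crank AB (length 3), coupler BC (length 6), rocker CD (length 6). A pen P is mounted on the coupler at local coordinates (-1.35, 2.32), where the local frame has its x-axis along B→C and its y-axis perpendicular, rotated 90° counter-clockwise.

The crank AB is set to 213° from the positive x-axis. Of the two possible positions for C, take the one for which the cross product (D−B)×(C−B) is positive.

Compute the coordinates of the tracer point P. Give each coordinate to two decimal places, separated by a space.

A=(0,0), D=(9.00,0)
B = A + 3.00·(cos213°, sin213°) = (-2.5160, -1.6339)
|BD| = 11.6313
circle(B,6.00) ∩ circle(D,6.00): a=5.8157, h=1.4758
  candidates: C₊=(3.0347,0.6442) cross=17.165; C₋=(3.4493,-2.2781) cross=-17.165
  mode + wants cross > 0 → take C=(3.0347,0.6442) (cross=17.165)
ex = (C−B)/|BC| = (0.9251,0.3797); ey = (-0.3797,0.9251)
P = B + -1.35·ex + 2.32·ey = (-4.6458,-0.0002)

-4.65 -0.00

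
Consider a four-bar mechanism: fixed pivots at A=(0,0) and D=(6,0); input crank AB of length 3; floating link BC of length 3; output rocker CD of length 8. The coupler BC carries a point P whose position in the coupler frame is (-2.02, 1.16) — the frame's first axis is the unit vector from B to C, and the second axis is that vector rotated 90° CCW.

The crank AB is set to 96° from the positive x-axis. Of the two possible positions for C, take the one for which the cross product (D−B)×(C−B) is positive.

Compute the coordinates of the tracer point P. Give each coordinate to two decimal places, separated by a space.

-2.01 1.38

A=(0,0), D=(6.00,0)
B = A + 3.00·(cos96°, sin96°) = (-0.3136, 2.9836)
|BD| = 6.9831
circle(B,3.00) ∩ circle(D,8.00): a=-0.4466, h=2.9666
  candidates: C₊=(0.5501,5.8565) cross=20.716; C₋=(-1.9848,0.4922) cross=-20.716
  mode + wants cross > 0 → take C=(0.5501,5.8565) (cross=20.716)
ex = (C−B)/|BC| = (0.2879,0.9577); ey = (-0.9577,0.2879)
P = B + -2.02·ex + 1.16·ey = (-2.0060,1.3831)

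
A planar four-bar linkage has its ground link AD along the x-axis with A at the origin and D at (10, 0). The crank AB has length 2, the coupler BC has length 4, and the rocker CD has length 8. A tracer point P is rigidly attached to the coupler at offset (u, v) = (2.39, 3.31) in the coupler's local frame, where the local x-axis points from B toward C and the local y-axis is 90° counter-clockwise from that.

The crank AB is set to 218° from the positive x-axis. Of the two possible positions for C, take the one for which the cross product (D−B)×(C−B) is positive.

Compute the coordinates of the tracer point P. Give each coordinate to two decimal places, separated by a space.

A=(0,0), D=(10.00,0)
B = A + 2.00·(cos218°, sin218°) = (-1.5760, -1.2313)
|BD| = 11.6413
circle(B,4.00) ∩ circle(D,8.00): a=3.7590, h=1.3673
  candidates: C₊=(2.0173,0.5259) cross=15.918; C₋=(2.3066,-2.1934) cross=-15.918
  mode + wants cross > 0 → take C=(2.0173,0.5259) (cross=15.918)
ex = (C−B)/|BC| = (0.8983,0.4393); ey = (-0.4393,0.8983)
P = B + 2.39·ex + 3.31·ey = (-0.8831,2.7921)

-0.88 2.79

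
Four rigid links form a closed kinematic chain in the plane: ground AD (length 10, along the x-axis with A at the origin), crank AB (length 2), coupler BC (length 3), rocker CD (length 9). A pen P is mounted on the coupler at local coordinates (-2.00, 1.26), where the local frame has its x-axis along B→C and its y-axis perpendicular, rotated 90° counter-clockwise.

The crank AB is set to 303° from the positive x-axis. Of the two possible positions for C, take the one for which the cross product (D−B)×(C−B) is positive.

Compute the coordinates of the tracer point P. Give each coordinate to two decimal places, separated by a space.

-0.18 -3.67

A=(0,0), D=(10.00,0)
B = A + 2.00·(cos303°, sin303°) = (1.0893, -1.6773)
|BD| = 9.0672
circle(B,3.00) ∩ circle(D,9.00): a=0.5633, h=2.9466
  candidates: C₊=(1.0977,1.3226) cross=26.718; C₋=(2.1879,-4.4689) cross=-26.718
  mode + wants cross > 0 → take C=(1.0977,1.3226) (cross=26.718)
ex = (C−B)/|BC| = (0.0028,1.0000); ey = (-1.0000,0.0028)
P = B + -2.00·ex + 1.26·ey = (-0.1763,-3.6738)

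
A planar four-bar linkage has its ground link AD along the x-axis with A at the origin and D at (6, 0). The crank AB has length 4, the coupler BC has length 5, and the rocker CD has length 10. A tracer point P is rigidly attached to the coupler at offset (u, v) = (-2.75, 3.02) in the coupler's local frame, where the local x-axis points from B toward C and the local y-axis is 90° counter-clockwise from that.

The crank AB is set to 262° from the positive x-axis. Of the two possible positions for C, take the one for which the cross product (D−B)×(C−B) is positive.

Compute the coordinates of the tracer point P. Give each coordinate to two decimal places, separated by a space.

A=(0,0), D=(6.00,0)
B = A + 4.00·(cos262°, sin262°) = (-0.5567, -3.9611)
|BD| = 7.6603
circle(B,5.00) ∩ circle(D,10.00): a=-1.0652, h=4.8852
  candidates: C₊=(-3.9945,-0.3305) cross=37.422; C₋=(1.0577,-8.6933) cross=-37.422
  mode + wants cross > 0 → take C=(-3.9945,-0.3305) (cross=37.422)
ex = (C−B)/|BC| = (-0.6876,0.7261); ey = (-0.7261,-0.6876)
P = B + -2.75·ex + 3.02·ey = (-0.8588,-8.0344)

-0.86 -8.03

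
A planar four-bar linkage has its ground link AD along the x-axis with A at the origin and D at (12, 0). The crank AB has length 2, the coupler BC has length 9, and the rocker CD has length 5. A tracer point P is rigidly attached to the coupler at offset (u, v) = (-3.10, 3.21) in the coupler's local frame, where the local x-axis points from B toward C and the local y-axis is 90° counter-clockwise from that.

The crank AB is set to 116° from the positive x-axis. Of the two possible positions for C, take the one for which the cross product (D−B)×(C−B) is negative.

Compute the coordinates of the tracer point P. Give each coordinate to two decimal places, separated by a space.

A=(0,0), D=(12.00,0)
B = A + 2.00·(cos116°, sin116°) = (-0.8767, 1.7976)
|BD| = 13.0016
circle(B,9.00) ∩ circle(D,5.00): a=8.6544, h=2.4701
  candidates: C₊=(8.0360,3.0475) cross=32.116; C₋=(7.3530,-1.8454) cross=-32.116
  mode - wants cross < 0 → take C=(7.3530,-1.8454) (cross=-32.116)
ex = (C−B)/|BC| = (0.9144,-0.4048); ey = (0.4048,0.9144)
P = B + -3.10·ex + 3.21·ey = (-2.4121,5.9877)

-2.41 5.99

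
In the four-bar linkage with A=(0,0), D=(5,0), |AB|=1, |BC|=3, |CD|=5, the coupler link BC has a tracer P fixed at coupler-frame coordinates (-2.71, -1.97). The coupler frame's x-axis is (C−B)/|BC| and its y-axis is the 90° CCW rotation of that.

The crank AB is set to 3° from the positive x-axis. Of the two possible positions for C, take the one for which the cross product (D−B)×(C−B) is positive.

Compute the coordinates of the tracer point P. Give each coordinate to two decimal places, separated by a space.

A=(0,0), D=(5.00,0)
B = A + 1.00·(cos3°, sin3°) = (0.9986, 0.0523)
|BD| = 4.0017
circle(B,3.00) ∩ circle(D,5.00): a=0.0017, h=3.0000
  candidates: C₊=(1.0396,3.0521) cross=12.005; C₋=(0.9611,-2.9474) cross=-12.005
  mode + wants cross > 0 → take C=(1.0396,3.0521) (cross=12.005)
ex = (C−B)/|BC| = (0.0136,0.9999); ey = (-0.9999,0.0136)
P = B + -2.71·ex + -1.97·ey = (2.9315,-2.6843)

2.93 -2.68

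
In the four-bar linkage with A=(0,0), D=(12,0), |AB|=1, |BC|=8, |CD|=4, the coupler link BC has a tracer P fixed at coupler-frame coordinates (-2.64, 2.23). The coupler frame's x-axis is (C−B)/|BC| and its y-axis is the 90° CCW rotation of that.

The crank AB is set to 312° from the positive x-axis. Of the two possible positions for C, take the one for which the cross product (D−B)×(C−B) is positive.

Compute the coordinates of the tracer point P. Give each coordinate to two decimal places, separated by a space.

-2.50 0.62

A=(0,0), D=(12.00,0)
B = A + 1.00·(cos312°, sin312°) = (0.6691, -0.7431)
|BD| = 11.3552
circle(B,8.00) ∩ circle(D,4.00): a=7.7912, h=1.8159
  candidates: C₊=(8.3248,1.5788) cross=20.620; C₋=(8.5624,-2.0453) cross=-20.620
  mode + wants cross > 0 → take C=(8.3248,1.5788) (cross=20.620)
ex = (C−B)/|BC| = (0.9570,0.2902); ey = (-0.2902,0.9570)
P = B + -2.64·ex + 2.23·ey = (-2.5045,0.6246)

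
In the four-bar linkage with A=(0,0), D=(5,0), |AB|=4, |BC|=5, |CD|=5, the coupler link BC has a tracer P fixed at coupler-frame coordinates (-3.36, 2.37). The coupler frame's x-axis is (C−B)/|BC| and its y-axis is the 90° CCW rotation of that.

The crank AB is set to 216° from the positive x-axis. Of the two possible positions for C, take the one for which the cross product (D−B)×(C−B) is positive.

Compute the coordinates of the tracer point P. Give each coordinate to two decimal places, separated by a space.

-7.26 -3.19

A=(0,0), D=(5.00,0)
B = A + 4.00·(cos216°, sin216°) = (-3.2361, -2.3511)
|BD| = 8.5651
circle(B,5.00) ∩ circle(D,5.00): a=4.2825, h=2.5807
  candidates: C₊=(0.1736,1.3060) cross=22.104; C₋=(1.5904,-3.6571) cross=-22.104
  mode + wants cross > 0 → take C=(0.1736,1.3060) (cross=22.104)
ex = (C−B)/|BC| = (0.6819,0.7314); ey = (-0.7314,0.6819)
P = B + -3.36·ex + 2.37·ey = (-7.2608,-3.1925)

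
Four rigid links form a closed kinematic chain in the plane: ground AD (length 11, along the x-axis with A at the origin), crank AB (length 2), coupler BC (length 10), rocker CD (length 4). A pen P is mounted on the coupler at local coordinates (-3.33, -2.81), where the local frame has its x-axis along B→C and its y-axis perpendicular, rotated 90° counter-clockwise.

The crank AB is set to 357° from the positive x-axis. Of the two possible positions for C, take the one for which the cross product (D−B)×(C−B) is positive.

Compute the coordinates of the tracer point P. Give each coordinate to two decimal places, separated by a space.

A=(0,0), D=(11.00,0)
B = A + 2.00·(cos357°, sin357°) = (1.9973, -0.1047)
|BD| = 9.0033
circle(B,10.00) ∩ circle(D,4.00): a=9.1666, h=3.9967
  candidates: C₊=(11.1168,3.9983) cross=35.983; C₋=(11.2097,-3.9945) cross=-35.983
  mode + wants cross > 0 → take C=(11.1168,3.9983) (cross=35.983)
ex = (C−B)/|BC| = (0.9120,0.4103); ey = (-0.4103,0.9120)
P = B + -3.33·ex + -2.81·ey = (0.1134,-4.0335)

0.11 -4.03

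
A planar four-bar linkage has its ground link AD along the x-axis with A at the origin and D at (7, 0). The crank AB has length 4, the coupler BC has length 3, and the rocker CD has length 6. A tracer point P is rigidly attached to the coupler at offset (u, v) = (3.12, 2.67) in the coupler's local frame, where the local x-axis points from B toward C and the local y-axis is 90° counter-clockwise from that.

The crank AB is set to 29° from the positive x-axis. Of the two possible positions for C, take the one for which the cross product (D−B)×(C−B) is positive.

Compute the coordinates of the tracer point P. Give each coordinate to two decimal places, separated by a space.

A=(0,0), D=(7.00,0)
B = A + 4.00·(cos29°, sin29°) = (3.4985, 1.9392)
|BD| = 4.0027
circle(B,3.00) ∩ circle(D,6.00): a=-1.3714, h=2.6682
  candidates: C₊=(3.5915,4.9378) cross=10.680; C₋=(1.0061,0.2696) cross=-10.680
  mode + wants cross > 0 → take C=(3.5915,4.9378) (cross=10.680)
ex = (C−B)/|BC| = (0.0310,0.9995); ey = (-0.9995,0.0310)
P = B + 3.12·ex + 2.67·ey = (0.9265,5.1405)

0.93 5.14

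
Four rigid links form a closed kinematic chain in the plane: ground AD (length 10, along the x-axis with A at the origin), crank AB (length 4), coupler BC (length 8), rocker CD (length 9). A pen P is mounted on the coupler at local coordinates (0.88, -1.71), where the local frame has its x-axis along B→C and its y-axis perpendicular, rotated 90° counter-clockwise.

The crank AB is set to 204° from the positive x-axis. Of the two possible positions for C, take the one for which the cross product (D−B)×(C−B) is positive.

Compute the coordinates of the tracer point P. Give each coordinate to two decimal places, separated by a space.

-1.82 -2.20

A=(0,0), D=(10.00,0)
B = A + 4.00·(cos204°, sin204°) = (-3.6542, -1.6269)
|BD| = 13.7508
circle(B,8.00) ∩ circle(D,9.00): a=6.2572, h=4.9847
  candidates: C₊=(1.9693,4.0631) cross=68.543; C₋=(3.1489,-5.8363) cross=-68.543
  mode + wants cross > 0 → take C=(1.9693,4.0631) (cross=68.543)
ex = (C−B)/|BC| = (0.7029,0.7112); ey = (-0.7112,0.7029)
P = B + 0.88·ex + -1.71·ey = (-1.8194,-2.2031)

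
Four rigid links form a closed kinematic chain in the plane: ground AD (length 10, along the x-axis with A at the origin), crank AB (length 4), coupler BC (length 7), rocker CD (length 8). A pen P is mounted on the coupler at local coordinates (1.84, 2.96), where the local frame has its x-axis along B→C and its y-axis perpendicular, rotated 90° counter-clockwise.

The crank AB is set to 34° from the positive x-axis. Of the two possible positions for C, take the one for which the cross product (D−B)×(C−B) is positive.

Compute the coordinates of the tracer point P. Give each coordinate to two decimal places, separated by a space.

A=(0,0), D=(10.00,0)
B = A + 4.00·(cos34°, sin34°) = (3.3162, 2.2368)
|BD| = 7.0482
circle(B,7.00) ∩ circle(D,8.00): a=2.4600, h=6.5535
  candidates: C₊=(7.7288,7.6708) cross=46.190; C₋=(3.5692,-4.7587) cross=-46.190
  mode + wants cross > 0 → take C=(7.7288,7.6708) (cross=46.190)
ex = (C−B)/|BC| = (0.6304,0.7763); ey = (-0.7763,0.6304)
P = B + 1.84·ex + 2.96·ey = (2.1782,5.5311)

2.18 5.53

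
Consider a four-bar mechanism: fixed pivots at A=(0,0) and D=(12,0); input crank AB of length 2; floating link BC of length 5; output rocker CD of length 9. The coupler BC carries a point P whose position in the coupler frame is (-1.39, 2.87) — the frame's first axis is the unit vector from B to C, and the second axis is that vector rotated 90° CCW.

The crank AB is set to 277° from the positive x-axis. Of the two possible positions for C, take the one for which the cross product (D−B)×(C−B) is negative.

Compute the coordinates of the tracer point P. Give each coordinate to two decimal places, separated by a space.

0.70 1.17

A=(0,0), D=(12.00,0)
B = A + 2.00·(cos277°, sin277°) = (0.2437, -1.9851)
|BD| = 11.9227
circle(B,5.00) ∩ circle(D,9.00): a=3.6129, h=3.4565
  candidates: C₊=(3.2307,2.0247) cross=41.210; C₋=(4.3817,-4.7918) cross=-41.210
  mode - wants cross < 0 → take C=(4.3817,-4.7918) (cross=-41.210)
ex = (C−B)/|BC| = (0.8276,-0.5613); ey = (0.5613,0.8276)
P = B + -1.39·ex + 2.87·ey = (0.7044,1.1703)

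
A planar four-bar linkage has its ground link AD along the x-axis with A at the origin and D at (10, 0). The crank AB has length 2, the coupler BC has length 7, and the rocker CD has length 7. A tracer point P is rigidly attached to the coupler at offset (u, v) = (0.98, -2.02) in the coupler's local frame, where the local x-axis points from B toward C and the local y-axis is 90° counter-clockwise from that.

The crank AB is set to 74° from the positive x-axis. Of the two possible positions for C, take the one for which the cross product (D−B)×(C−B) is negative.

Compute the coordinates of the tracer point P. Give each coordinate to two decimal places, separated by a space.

A=(0,0), D=(10.00,0)
B = A + 2.00·(cos74°, sin74°) = (0.5513, 1.9225)
|BD| = 9.6423
circle(B,7.00) ∩ circle(D,7.00): a=4.8212, h=5.0751
  candidates: C₊=(6.2875,5.9344) cross=48.936; C₋=(4.2638,-4.0119) cross=-48.936
  mode - wants cross < 0 → take C=(4.2638,-4.0119) (cross=-48.936)
ex = (C−B)/|BC| = (0.5304,-0.8478); ey = (0.8478,0.5304)
P = B + 0.98·ex + -2.02·ey = (-0.6415,0.0204)

-0.64 0.02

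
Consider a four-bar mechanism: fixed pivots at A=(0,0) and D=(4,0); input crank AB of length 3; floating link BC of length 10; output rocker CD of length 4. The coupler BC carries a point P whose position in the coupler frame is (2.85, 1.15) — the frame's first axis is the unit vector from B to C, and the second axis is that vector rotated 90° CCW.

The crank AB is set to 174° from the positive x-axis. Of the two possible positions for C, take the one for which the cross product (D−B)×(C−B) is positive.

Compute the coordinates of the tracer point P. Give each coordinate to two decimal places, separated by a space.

A=(0,0), D=(4.00,0)
B = A + 3.00·(cos174°, sin174°) = (-2.9836, 0.3136)
|BD| = 6.9906
circle(B,10.00) ∩ circle(D,4.00): a=9.5034, h=3.1122
  candidates: C₊=(6.6498,2.9964) cross=21.756; C₋=(6.3706,-3.2218) cross=-21.756
  mode + wants cross > 0 → take C=(6.6498,2.9964) (cross=21.756)
ex = (C−B)/|BC| = (0.9633,0.2683); ey = (-0.2683,0.9633)
P = B + 2.85·ex + 1.15·ey = (-0.5466,2.1860)

-0.55 2.19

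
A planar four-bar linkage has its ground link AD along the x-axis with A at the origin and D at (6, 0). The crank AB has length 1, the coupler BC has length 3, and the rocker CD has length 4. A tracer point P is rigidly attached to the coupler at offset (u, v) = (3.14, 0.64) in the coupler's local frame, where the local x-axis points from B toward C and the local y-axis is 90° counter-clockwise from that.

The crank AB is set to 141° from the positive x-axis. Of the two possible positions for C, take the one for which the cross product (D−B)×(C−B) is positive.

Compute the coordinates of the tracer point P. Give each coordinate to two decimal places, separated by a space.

2.20 1.82

A=(0,0), D=(6.00,0)
B = A + 1.00·(cos141°, sin141°) = (-0.7771, 0.6293)
|BD| = 6.8063
circle(B,3.00) ∩ circle(D,4.00): a=2.8889, h=0.8088
  candidates: C₊=(2.1742,1.1675) cross=5.505; C₋=(2.0246,-0.4431) cross=-5.505
  mode + wants cross > 0 → take C=(2.1742,1.1675) (cross=5.505)
ex = (C−B)/|BC| = (0.9838,0.1794); ey = (-0.1794,0.9838)
P = B + 3.14·ex + 0.64·ey = (2.1971,1.8223)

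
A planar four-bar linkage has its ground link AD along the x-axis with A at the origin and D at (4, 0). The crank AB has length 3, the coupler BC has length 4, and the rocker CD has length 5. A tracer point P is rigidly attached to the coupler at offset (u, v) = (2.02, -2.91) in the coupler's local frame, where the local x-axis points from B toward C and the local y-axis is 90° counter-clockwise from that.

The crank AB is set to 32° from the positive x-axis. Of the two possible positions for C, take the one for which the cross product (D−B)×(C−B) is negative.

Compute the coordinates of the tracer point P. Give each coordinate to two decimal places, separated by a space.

-0.60 3.22

A=(0,0), D=(4.00,0)
B = A + 3.00·(cos32°, sin32°) = (2.5441, 1.5898)
|BD| = 2.1557
circle(B,4.00) ∩ circle(D,5.00): a=-1.0097, h=3.8705
  candidates: C₊=(4.7166,4.9484) cross=8.343; C₋=(-0.9922,-0.2796) cross=-8.343
  mode - wants cross < 0 → take C=(-0.9922,-0.2796) (cross=-8.343)
ex = (C−B)/|BC| = (-0.8841,-0.4673); ey = (0.4673,-0.8841)
P = B + 2.02·ex + -2.91·ey = (-0.6016,3.2184)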